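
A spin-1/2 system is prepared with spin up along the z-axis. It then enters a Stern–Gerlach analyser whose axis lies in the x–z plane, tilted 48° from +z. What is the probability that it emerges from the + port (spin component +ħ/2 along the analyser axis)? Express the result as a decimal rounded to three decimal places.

For spin-½, the probability of finding spin-up along an axis at angle θ to the initial spin direction is cos²(θ/2); spin-down is sin²(θ/2).
θ = 48°, so P = cos²(24°) ≈ 0.835.

0.835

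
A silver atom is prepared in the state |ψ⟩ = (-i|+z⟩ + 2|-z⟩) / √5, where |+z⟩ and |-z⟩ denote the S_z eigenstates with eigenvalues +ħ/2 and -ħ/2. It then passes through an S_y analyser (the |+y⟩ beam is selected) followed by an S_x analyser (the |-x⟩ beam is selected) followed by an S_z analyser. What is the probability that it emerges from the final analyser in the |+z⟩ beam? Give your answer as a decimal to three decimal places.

First analyser (S_y): P(|+y⟩) = |⟨+y|ψ⟩|² = 9/10.
After stage 1 the state is |+y⟩; P(|-x⟩) = |⟨-x|+y⟩|² = 1/2.
After stage 2 the state is |-x⟩; P(|+z⟩) = |⟨+z|-x⟩|² = 1/2.
Joint probability = 9/10 × 1/2 × 1/2 = 0.225.

0.225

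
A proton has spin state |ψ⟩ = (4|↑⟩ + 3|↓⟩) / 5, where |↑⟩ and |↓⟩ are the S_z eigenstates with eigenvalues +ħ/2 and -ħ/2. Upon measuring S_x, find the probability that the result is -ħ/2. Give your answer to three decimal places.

|-x⟩ = (|↑⟩ - |↓⟩)/√2, so ⟨-x|ψ⟩ = (1) / (√2·5).
P = |1|² / 50 = 1/50.

0.020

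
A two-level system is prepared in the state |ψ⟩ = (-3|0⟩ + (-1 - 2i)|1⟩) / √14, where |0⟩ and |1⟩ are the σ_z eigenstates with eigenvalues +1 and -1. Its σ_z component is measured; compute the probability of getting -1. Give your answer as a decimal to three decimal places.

The -1 outcome corresponds to |1⟩. Its amplitude in |ψ⟩ is (-1 - 2i)/√14.
P = |-1 - 2i|² / 14 = 5/14.

0.357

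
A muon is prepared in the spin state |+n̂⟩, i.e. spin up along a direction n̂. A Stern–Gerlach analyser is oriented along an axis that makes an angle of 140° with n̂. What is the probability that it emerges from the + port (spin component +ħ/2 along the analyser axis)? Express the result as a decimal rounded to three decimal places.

0.117

For spin-½, the probability of finding spin-up along an axis at angle θ to the initial spin direction is cos²(θ/2); spin-down is sin²(θ/2).
θ = 140°, so P = cos²(70°) ≈ 0.117.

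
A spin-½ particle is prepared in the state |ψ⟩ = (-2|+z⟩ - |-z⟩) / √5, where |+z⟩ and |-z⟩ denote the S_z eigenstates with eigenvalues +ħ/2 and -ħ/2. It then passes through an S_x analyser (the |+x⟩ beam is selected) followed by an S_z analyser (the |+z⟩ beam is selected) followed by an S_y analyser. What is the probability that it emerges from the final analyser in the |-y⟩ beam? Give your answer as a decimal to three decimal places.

First analyser (S_x): P(|+x⟩) = |⟨+x|ψ⟩|² = 9/10.
After stage 1 the state is |+x⟩; P(|+z⟩) = |⟨+z|+x⟩|² = 1/2.
After stage 2 the state is |+z⟩; P(|-y⟩) = |⟨-y|+z⟩|² = 1/2.
Joint probability = 9/10 × 1/2 × 1/2 = 0.225.

0.225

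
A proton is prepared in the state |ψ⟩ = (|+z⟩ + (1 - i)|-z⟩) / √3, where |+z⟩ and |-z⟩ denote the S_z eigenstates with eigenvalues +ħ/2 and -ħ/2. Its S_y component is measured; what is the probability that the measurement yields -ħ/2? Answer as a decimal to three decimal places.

|-y⟩ = (|+z⟩ - i|-z⟩)/√2, so ⟨-y|ψ⟩ = (2 + i) / (√2·√3).
P = |2 + i|² / 6 = 5/6.

0.833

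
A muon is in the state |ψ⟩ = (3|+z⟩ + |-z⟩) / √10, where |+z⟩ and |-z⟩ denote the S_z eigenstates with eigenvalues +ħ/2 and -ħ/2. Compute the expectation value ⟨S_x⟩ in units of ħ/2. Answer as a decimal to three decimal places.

0.600

⟨σ_x⟩ = 2 Re(a* b)/(|a|²+|b|²) with a = 3, b = 1.
a* b = 3, so ⟨σ_x⟩ = 6/10.
⟨S_x⟩ = (ħ/2)·⟨σ_x⟩.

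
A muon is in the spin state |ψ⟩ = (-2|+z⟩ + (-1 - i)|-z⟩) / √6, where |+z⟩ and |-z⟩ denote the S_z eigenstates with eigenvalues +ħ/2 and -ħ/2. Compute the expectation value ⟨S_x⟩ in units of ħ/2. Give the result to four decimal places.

⟨σ_x⟩ = 2 Re(a* b)/(|a|²+|b|²) with a = -2, b = (-1 - i).
a* b = (2 + 2i), so ⟨σ_x⟩ = 4/6.
⟨S_x⟩ = (ħ/2)·⟨σ_x⟩.

0.6667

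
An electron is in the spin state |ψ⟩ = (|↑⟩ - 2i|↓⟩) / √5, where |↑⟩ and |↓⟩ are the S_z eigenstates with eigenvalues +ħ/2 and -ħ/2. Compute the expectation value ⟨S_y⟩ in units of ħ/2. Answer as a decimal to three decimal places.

⟨σ_y⟩ = 2 Im(a* b)/(|a|²+|b|²) with a = 1, b = -2i.
a* b = -2i, so ⟨σ_y⟩ = -4/5.
⟨S_y⟩ = (ħ/2)·⟨σ_y⟩.

-0.800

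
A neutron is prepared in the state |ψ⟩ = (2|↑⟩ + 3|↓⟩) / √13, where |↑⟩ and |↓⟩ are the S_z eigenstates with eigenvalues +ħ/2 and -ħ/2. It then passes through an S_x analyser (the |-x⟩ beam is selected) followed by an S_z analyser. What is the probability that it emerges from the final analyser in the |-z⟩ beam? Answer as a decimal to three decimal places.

First analyser (S_x): P(|-x⟩) = |⟨-x|ψ⟩|² = 1/26.
After stage 1 the state is |-x⟩; P(|-z⟩) = |⟨-z|-x⟩|² = 1/2.
Joint probability = 1/26 × 1/2 = 0.019.

0.019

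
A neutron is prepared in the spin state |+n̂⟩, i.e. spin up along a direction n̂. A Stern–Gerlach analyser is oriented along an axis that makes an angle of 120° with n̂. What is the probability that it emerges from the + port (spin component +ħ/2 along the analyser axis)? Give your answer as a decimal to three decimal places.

0.250

For spin-½, the probability of finding spin-up along an axis at angle θ to the initial spin direction is cos²(θ/2); spin-down is sin²(θ/2).
θ = 120°, so P = cos²(60°) ≈ 0.250.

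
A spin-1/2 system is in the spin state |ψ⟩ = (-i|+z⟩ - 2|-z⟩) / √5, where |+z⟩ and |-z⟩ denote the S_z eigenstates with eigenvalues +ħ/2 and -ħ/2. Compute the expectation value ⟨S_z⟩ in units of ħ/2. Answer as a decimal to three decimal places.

⟨σ_z⟩ = |a|² - |b|² divided by |a|²+|b|², with a, b the |+z⟩, |-z⟩ amplitudes.
= (1 - 4)/5 = -3/5.
⟨S_z⟩ = (ħ/2)·⟨σ_z⟩.

-0.600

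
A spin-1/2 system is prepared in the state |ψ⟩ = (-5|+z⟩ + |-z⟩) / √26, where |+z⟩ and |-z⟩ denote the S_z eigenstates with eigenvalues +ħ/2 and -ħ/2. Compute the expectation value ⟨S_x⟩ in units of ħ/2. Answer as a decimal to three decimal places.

-0.385

⟨σ_x⟩ = 2 Re(a* b)/(|a|²+|b|²) with a = -5, b = 1.
a* b = -5, so ⟨σ_x⟩ = -10/26.
⟨S_x⟩ = (ħ/2)·⟨σ_x⟩.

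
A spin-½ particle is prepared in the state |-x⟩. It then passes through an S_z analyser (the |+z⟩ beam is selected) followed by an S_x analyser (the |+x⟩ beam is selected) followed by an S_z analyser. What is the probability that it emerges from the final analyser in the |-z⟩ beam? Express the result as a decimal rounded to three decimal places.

0.125

First analyser (S_z): from |-x⟩, P(|+z⟩) = 1/2.
After stage 1 the state is |+z⟩; P(|+x⟩) = |⟨+x|+z⟩|² = 1/2.
After stage 2 the state is |+x⟩; P(|-z⟩) = |⟨-z|+x⟩|² = 1/2.
Joint probability = 1/2 × 1/2 × 1/2 = 0.125.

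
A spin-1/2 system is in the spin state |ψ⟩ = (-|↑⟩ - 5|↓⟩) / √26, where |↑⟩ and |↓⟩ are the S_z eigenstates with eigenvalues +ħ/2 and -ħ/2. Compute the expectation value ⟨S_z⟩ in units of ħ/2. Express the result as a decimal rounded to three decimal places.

-0.923

⟨σ_z⟩ = |a|² - |b|² divided by |a|²+|b|², with a, b the |↑⟩, |↓⟩ amplitudes.
= (1 - 25)/26 = -24/26.
⟨S_z⟩ = (ħ/2)·⟨σ_z⟩.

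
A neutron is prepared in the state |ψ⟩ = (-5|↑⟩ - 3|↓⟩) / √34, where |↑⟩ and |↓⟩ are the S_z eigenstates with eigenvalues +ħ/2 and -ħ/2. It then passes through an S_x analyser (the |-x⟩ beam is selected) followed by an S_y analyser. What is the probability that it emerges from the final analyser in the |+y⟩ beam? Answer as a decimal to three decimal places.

First analyser (S_x): P(|-x⟩) = |⟨-x|ψ⟩|² = 4/68.
After stage 1 the state is |-x⟩; P(|+y⟩) = |⟨+y|-x⟩|² = 1/2.
Joint probability = 4/68 × 1/2 = 0.029.

0.029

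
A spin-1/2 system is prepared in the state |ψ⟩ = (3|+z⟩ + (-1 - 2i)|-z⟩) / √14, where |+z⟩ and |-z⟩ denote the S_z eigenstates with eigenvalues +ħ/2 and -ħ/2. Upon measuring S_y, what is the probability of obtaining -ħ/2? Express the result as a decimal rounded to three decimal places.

|-y⟩ = (|+z⟩ - i|-z⟩)/√2, so ⟨-y|ψ⟩ = (5 - i) / (√2·√14).
P = |5 - i|² / 28 = 26/28.

0.929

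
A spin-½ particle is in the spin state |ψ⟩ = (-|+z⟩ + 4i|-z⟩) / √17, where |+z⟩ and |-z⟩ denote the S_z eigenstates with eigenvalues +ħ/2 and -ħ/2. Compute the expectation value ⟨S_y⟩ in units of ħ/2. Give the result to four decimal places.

⟨σ_y⟩ = 2 Im(a* b)/(|a|²+|b|²) with a = -1, b = 4i.
a* b = -4i, so ⟨σ_y⟩ = -8/17.
⟨S_y⟩ = (ħ/2)·⟨σ_y⟩.

-0.4706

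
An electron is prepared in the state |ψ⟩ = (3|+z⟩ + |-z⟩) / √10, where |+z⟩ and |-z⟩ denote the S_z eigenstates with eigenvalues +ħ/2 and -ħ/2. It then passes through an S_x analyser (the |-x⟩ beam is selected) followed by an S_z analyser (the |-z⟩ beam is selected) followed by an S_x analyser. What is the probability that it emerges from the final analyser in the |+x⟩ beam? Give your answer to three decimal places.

First analyser (S_x): P(|-x⟩) = |⟨-x|ψ⟩|² = 4/20.
After stage 1 the state is |-x⟩; P(|-z⟩) = |⟨-z|-x⟩|² = 1/2.
After stage 2 the state is |-z⟩; P(|+x⟩) = |⟨+x|-z⟩|² = 1/2.
Joint probability = 4/20 × 1/2 × 1/2 = 0.050.

0.050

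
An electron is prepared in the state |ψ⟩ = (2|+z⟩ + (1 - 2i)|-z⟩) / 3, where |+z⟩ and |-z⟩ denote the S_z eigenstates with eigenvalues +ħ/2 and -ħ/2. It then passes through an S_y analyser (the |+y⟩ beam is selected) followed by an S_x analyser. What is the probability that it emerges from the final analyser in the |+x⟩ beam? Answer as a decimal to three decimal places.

0.028

First analyser (S_y): P(|+y⟩) = |⟨+y|ψ⟩|² = 1/18.
After stage 1 the state is |+y⟩; P(|+x⟩) = |⟨+x|+y⟩|² = 1/2.
Joint probability = 1/18 × 1/2 = 0.028.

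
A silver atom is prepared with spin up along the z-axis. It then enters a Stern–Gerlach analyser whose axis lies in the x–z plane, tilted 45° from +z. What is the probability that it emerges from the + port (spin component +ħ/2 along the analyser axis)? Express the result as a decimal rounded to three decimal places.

0.854

For spin-½, the probability of finding spin-up along an axis at angle θ to the initial spin direction is cos²(θ/2); spin-down is sin²(θ/2).
θ = 45°, so P = cos²(22.5°) ≈ 0.854.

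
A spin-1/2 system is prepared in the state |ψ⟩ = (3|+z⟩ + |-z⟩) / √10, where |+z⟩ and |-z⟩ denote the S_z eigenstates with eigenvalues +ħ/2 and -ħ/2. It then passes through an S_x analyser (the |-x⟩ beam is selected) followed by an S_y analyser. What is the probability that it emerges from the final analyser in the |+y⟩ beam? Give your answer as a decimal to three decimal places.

First analyser (S_x): P(|-x⟩) = |⟨-x|ψ⟩|² = 4/20.
After stage 1 the state is |-x⟩; P(|+y⟩) = |⟨+y|-x⟩|² = 1/2.
Joint probability = 4/20 × 1/2 = 0.100.

0.100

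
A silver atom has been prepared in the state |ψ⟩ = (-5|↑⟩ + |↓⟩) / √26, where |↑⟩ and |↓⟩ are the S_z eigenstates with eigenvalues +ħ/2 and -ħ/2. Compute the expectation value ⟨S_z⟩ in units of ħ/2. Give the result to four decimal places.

0.9231

⟨σ_z⟩ = |a|² - |b|² divided by |a|²+|b|², with a, b the |↑⟩, |↓⟩ amplitudes.
= (25 - 1)/26 = 24/26.
⟨S_z⟩ = (ħ/2)·⟨σ_z⟩.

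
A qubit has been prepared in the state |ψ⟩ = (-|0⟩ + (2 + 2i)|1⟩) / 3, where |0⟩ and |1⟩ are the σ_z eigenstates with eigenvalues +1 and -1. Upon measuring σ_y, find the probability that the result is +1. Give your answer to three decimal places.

|+y⟩ = (|0⟩ + i|1⟩)/√2, so ⟨+y|ψ⟩ = (1 - 2i) / (√2·3).
P = |1 - 2i|² / 18 = 5/18.

0.278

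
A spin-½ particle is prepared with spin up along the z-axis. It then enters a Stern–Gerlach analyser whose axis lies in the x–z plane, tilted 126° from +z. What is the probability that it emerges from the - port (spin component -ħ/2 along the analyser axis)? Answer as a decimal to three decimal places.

For spin-½, the probability of finding spin-up along an axis at angle θ to the initial spin direction is cos²(θ/2); spin-down is sin²(θ/2).
θ = 126°, so P = sin²(63°) ≈ 0.794.

0.794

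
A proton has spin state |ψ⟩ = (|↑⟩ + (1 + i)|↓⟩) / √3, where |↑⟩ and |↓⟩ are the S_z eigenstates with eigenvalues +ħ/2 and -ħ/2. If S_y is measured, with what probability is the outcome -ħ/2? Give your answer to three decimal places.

0.167

|-y⟩ = (|↑⟩ - i|↓⟩)/√2, so ⟨-y|ψ⟩ = (i) / (√2·√3).
P = |i|² / 6 = 1/6.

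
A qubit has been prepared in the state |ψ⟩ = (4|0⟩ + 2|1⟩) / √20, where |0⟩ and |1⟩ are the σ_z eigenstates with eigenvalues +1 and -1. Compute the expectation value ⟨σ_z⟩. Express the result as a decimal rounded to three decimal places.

0.600

⟨σ_z⟩ = |a|² - |b|² divided by |a|²+|b|², with a, b the |0⟩, |1⟩ amplitudes.
= (16 - 4)/20 = 12/20.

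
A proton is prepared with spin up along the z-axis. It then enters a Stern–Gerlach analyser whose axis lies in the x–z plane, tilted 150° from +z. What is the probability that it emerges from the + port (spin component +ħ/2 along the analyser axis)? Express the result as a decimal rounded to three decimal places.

0.067

For spin-½, the probability of finding spin-up along an axis at angle θ to the initial spin direction is cos²(θ/2); spin-down is sin²(θ/2).
θ = 150°, so P = cos²(75°) ≈ 0.067.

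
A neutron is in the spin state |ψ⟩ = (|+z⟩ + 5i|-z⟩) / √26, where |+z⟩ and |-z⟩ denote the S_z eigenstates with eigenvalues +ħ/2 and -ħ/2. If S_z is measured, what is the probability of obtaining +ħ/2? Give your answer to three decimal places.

0.038

The +ħ/2 outcome corresponds to |+z⟩. Its amplitude in |ψ⟩ is 1/√26.
P = |1|² / 26 = 1/26.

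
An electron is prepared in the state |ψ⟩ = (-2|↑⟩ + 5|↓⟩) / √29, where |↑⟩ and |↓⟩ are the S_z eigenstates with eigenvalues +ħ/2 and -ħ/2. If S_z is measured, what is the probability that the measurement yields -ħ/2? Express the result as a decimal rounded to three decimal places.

0.862

The -ħ/2 outcome corresponds to |↓⟩. Its amplitude in |ψ⟩ is 5/√29.
P = |5|² / 29 = 25/29.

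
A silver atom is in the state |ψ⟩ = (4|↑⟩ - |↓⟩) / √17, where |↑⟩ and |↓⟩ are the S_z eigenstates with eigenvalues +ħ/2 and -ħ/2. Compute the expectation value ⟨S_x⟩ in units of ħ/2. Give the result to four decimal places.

⟨σ_x⟩ = 2 Re(a* b)/(|a|²+|b|²) with a = 4, b = -1.
a* b = -4, so ⟨σ_x⟩ = -8/17.
⟨S_x⟩ = (ħ/2)·⟨σ_x⟩.

-0.4706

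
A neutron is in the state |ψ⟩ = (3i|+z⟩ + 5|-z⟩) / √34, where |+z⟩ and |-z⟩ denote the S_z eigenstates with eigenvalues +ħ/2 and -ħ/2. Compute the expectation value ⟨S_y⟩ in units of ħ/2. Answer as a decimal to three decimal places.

⟨σ_y⟩ = 2 Im(a* b)/(|a|²+|b|²) with a = 3i, b = 5.
a* b = -15i, so ⟨σ_y⟩ = -30/34.
⟨S_y⟩ = (ħ/2)·⟨σ_y⟩.

-0.882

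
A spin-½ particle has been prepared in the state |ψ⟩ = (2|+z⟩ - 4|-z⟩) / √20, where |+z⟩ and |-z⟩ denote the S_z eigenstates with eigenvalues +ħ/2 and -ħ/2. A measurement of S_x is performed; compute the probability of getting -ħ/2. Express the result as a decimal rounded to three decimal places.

|-x⟩ = (|+z⟩ - |-z⟩)/√2, so ⟨-x|ψ⟩ = (6) / (√2·√20).
P = |6|² / 40 = 36/40.

0.900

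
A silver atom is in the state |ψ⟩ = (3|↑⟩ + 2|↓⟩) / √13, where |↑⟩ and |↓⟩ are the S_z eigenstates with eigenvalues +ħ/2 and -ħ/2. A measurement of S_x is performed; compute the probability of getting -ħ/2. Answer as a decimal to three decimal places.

0.038

|-x⟩ = (|↑⟩ - |↓⟩)/√2, so ⟨-x|ψ⟩ = (1) / (√2·√13).
P = |1|² / 26 = 1/26.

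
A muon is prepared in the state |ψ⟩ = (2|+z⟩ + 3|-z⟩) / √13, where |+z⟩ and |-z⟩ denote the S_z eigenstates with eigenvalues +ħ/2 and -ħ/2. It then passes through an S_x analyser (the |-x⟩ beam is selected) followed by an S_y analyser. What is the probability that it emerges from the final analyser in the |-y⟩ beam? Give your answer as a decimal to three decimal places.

First analyser (S_x): P(|-x⟩) = |⟨-x|ψ⟩|² = 1/26.
After stage 1 the state is |-x⟩; P(|-y⟩) = |⟨-y|-x⟩|² = 1/2.
Joint probability = 1/26 × 1/2 = 0.019.

0.019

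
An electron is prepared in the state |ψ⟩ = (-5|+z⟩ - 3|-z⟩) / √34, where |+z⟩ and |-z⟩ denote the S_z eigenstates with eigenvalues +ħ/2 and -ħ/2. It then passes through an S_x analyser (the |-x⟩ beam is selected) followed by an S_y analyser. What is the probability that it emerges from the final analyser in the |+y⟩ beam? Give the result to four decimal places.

0.0294

First analyser (S_x): P(|-x⟩) = |⟨-x|ψ⟩|² = 4/68.
After stage 1 the state is |-x⟩; P(|+y⟩) = |⟨+y|-x⟩|² = 1/2.
Joint probability = 4/68 × 1/2 = 0.0294.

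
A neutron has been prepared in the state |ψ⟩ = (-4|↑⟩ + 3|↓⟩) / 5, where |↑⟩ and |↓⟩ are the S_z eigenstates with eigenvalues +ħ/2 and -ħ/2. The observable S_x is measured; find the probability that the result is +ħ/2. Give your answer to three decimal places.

|+x⟩ = (|↑⟩ + |↓⟩)/√2, so ⟨+x|ψ⟩ = (-1) / (√2·5).
P = |-1|² / 50 = 1/50.

0.020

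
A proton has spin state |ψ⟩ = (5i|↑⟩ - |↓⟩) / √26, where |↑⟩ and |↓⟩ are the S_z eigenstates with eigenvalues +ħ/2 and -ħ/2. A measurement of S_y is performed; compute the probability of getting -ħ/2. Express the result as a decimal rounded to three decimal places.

0.308

|-y⟩ = (|↑⟩ - i|↓⟩)/√2, so ⟨-y|ψ⟩ = (4i) / (√2·√26).
P = |4i|² / 52 = 16/52.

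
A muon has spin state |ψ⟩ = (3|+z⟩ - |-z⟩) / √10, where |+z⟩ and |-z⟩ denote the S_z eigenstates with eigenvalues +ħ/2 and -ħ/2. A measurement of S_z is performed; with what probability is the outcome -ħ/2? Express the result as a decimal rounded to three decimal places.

0.100

The -ħ/2 outcome corresponds to |-z⟩. Its amplitude in |ψ⟩ is -1/√10.
P = |-1|² / 10 = 1/10.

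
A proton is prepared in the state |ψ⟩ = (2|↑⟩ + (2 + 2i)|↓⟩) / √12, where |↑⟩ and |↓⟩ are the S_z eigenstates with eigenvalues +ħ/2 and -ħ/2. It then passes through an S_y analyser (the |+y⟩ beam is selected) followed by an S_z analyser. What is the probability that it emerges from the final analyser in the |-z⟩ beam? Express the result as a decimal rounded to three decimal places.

0.417

First analyser (S_y): P(|+y⟩) = |⟨+y|ψ⟩|² = 20/24.
After stage 1 the state is |+y⟩; P(|-z⟩) = |⟨-z|+y⟩|² = 1/2.
Joint probability = 20/24 × 1/2 = 0.417.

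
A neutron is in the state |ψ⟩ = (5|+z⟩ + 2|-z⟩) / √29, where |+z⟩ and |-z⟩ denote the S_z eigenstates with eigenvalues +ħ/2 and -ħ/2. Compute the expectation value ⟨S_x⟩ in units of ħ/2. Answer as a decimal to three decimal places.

⟨σ_x⟩ = 2 Re(a* b)/(|a|²+|b|²) with a = 5, b = 2.
a* b = 10, so ⟨σ_x⟩ = 20/29.
⟨S_x⟩ = (ħ/2)·⟨σ_x⟩.

0.690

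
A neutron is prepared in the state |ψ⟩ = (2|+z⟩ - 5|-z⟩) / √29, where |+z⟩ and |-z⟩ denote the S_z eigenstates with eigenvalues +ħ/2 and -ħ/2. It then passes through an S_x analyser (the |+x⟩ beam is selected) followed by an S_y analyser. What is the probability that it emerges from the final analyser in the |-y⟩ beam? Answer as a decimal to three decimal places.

First analyser (S_x): P(|+x⟩) = |⟨+x|ψ⟩|² = 9/58.
After stage 1 the state is |+x⟩; P(|-y⟩) = |⟨-y|+x⟩|² = 1/2.
Joint probability = 9/58 × 1/2 = 0.078.

0.078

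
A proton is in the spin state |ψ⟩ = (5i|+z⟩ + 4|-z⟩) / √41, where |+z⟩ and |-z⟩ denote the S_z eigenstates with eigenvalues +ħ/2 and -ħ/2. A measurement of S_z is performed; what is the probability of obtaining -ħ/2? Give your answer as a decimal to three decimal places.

0.390

The -ħ/2 outcome corresponds to |-z⟩. Its amplitude in |ψ⟩ is 4/√41.
P = |4|² / 41 = 16/41.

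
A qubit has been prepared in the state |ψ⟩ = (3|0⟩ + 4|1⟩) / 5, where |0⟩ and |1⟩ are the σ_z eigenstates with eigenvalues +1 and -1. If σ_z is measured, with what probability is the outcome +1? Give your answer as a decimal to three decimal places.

The +1 outcome corresponds to |0⟩. Its amplitude in |ψ⟩ is 3/5.
P = |3|² / 25 = 9/25.

0.360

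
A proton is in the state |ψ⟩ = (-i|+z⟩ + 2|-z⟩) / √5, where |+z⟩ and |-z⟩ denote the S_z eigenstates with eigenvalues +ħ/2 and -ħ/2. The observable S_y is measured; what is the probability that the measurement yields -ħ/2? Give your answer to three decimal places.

|-y⟩ = (|+z⟩ - i|-z⟩)/√2, so ⟨-y|ψ⟩ = (i) / (√2·√5).
P = |i|² / 10 = 1/10.

0.100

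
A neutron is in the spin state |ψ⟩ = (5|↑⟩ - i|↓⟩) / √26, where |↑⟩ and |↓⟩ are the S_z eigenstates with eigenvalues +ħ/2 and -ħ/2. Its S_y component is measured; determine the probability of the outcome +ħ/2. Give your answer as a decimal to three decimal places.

0.308

|+y⟩ = (|↑⟩ + i|↓⟩)/√2, so ⟨+y|ψ⟩ = (4) / (√2·√26).
P = |4|² / 52 = 16/52.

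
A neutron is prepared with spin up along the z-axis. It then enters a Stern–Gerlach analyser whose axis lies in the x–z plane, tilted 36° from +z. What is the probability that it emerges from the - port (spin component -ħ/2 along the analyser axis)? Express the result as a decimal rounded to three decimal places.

For spin-½, the probability of finding spin-up along an axis at angle θ to the initial spin direction is cos²(θ/2); spin-down is sin²(θ/2).
θ = 36°, so P = sin²(18°) ≈ 0.095.

0.095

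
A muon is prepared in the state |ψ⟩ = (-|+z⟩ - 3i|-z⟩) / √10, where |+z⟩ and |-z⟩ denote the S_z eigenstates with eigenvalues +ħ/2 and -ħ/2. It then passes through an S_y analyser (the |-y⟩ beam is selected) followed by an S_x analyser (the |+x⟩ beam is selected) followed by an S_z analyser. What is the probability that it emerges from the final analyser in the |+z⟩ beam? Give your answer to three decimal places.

0.050

First analyser (S_y): P(|-y⟩) = |⟨-y|ψ⟩|² = 4/20.
After stage 1 the state is |-y⟩; P(|+x⟩) = |⟨+x|-y⟩|² = 1/2.
After stage 2 the state is |+x⟩; P(|+z⟩) = |⟨+z|+x⟩|² = 1/2.
Joint probability = 4/20 × 1/2 × 1/2 = 0.050.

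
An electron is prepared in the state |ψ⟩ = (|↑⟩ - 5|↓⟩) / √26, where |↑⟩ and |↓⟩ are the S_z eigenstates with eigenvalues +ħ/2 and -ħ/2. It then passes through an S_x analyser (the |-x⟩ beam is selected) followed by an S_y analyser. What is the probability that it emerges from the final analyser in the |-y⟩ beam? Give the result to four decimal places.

First analyser (S_x): P(|-x⟩) = |⟨-x|ψ⟩|² = 36/52.
After stage 1 the state is |-x⟩; P(|-y⟩) = |⟨-y|-x⟩|² = 1/2.
Joint probability = 36/52 × 1/2 = 0.3462.

0.3462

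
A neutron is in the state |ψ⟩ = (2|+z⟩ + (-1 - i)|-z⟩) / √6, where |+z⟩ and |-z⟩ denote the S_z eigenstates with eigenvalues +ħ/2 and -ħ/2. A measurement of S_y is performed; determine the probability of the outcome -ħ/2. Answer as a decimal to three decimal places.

0.833

|-y⟩ = (|+z⟩ - i|-z⟩)/√2, so ⟨-y|ψ⟩ = (3 - i) / (√2·√6).
P = |3 - i|² / 12 = 10/12.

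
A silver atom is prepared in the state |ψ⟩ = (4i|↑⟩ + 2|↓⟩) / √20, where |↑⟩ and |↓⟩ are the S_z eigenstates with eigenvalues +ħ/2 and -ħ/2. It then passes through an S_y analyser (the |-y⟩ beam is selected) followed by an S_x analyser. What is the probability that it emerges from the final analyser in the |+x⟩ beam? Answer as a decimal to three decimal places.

0.450

First analyser (S_y): P(|-y⟩) = |⟨-y|ψ⟩|² = 36/40.
After stage 1 the state is |-y⟩; P(|+x⟩) = |⟨+x|-y⟩|² = 1/2.
Joint probability = 36/40 × 1/2 = 0.450.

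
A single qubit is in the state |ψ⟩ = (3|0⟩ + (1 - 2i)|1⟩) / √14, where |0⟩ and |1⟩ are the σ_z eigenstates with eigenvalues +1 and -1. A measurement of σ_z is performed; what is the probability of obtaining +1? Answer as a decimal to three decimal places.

The +1 outcome corresponds to |0⟩. Its amplitude in |ψ⟩ is 3/√14.
P = |3|² / 14 = 9/14.

0.643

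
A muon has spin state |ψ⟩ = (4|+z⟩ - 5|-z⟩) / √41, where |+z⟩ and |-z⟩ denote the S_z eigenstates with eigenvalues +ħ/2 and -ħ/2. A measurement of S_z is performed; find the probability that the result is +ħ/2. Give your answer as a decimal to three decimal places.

0.390

The +ħ/2 outcome corresponds to |+z⟩. Its amplitude in |ψ⟩ is 4/√41.
P = |4|² / 41 = 16/41.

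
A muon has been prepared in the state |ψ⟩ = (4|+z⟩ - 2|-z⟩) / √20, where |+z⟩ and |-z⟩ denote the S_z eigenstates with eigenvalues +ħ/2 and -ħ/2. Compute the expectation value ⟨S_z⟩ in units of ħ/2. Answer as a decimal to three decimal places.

0.600

⟨σ_z⟩ = |a|² - |b|² divided by |a|²+|b|², with a, b the |+z⟩, |-z⟩ amplitudes.
= (16 - 4)/20 = 12/20.
⟨S_z⟩ = (ħ/2)·⟨σ_z⟩.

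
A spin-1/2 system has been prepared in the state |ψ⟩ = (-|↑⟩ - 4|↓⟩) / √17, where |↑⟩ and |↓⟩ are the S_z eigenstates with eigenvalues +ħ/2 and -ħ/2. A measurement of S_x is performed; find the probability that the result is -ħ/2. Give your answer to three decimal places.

0.265

|-x⟩ = (|↑⟩ - |↓⟩)/√2, so ⟨-x|ψ⟩ = (3) / (√2·√17).
P = |3|² / 34 = 9/34.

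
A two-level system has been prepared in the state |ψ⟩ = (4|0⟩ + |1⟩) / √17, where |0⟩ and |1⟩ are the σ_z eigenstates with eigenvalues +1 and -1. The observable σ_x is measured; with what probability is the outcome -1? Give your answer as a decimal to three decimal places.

0.265

|-x⟩ = (|0⟩ - |1⟩)/√2, so ⟨-x|ψ⟩ = (3) / (√2·√17).
P = |3|² / 34 = 9/34.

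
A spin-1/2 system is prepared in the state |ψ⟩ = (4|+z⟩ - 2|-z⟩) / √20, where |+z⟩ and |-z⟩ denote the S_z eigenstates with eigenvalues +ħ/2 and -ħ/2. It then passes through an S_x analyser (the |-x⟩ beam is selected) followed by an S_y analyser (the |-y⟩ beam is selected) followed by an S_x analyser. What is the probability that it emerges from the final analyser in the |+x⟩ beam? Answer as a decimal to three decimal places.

0.225

First analyser (S_x): P(|-x⟩) = |⟨-x|ψ⟩|² = 36/40.
After stage 1 the state is |-x⟩; P(|-y⟩) = |⟨-y|-x⟩|² = 1/2.
After stage 2 the state is |-y⟩; P(|+x⟩) = |⟨+x|-y⟩|² = 1/2.
Joint probability = 36/40 × 1/2 × 1/2 = 0.225.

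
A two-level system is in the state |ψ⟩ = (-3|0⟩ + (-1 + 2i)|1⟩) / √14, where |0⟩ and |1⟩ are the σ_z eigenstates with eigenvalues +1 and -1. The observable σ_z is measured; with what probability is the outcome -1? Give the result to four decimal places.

The -1 outcome corresponds to |1⟩. Its amplitude in |ψ⟩ is (-1 + 2i)/√14.
P = |-1 + 2i|² / 14 = 5/14.

0.3571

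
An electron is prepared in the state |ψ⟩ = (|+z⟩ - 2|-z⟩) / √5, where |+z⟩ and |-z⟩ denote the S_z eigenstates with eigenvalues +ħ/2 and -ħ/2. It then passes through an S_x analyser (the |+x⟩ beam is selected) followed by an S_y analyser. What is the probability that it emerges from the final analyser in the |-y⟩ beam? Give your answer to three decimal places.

0.050

First analyser (S_x): P(|+x⟩) = |⟨+x|ψ⟩|² = 1/10.
After stage 1 the state is |+x⟩; P(|-y⟩) = |⟨-y|+x⟩|² = 1/2.
Joint probability = 1/10 × 1/2 = 0.050.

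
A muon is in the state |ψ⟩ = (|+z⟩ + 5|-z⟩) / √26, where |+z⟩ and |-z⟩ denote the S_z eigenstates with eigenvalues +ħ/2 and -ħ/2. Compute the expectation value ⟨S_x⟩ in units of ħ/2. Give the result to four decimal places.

⟨σ_x⟩ = 2 Re(a* b)/(|a|²+|b|²) with a = 1, b = 5.
a* b = 5, so ⟨σ_x⟩ = 10/26.
⟨S_x⟩ = (ħ/2)·⟨σ_x⟩.

0.3846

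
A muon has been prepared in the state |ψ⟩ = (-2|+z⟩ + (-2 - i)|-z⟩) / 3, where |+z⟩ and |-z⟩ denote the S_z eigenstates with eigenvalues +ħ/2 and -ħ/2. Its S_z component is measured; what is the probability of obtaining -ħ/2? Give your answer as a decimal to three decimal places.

The -ħ/2 outcome corresponds to |-z⟩. Its amplitude in |ψ⟩ is (-2 - i)/3.
P = |-2 - i|² / 9 = 5/9.

0.556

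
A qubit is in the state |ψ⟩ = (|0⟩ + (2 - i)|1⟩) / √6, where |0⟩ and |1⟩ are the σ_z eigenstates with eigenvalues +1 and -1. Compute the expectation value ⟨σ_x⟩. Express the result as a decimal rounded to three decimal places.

0.667

⟨σ_x⟩ = 2 Re(a* b)/(|a|²+|b|²) with a = 1, b = (2 - i).
a* b = (2 - i), so ⟨σ_x⟩ = 4/6.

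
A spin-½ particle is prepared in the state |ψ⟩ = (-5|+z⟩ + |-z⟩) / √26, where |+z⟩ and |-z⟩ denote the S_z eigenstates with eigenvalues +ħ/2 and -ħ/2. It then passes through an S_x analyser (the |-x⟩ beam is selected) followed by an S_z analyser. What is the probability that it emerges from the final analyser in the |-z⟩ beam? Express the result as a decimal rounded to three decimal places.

First analyser (S_x): P(|-x⟩) = |⟨-x|ψ⟩|² = 36/52.
After stage 1 the state is |-x⟩; P(|-z⟩) = |⟨-z|-x⟩|² = 1/2.
Joint probability = 36/52 × 1/2 = 0.346.

0.346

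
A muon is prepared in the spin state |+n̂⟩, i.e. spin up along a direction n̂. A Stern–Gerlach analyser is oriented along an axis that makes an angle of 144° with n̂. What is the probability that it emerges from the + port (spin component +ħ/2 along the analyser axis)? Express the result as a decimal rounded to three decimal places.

0.095

For spin-½, the probability of finding spin-up along an axis at angle θ to the initial spin direction is cos²(θ/2); spin-down is sin²(θ/2).
θ = 144°, so P = cos²(72°) ≈ 0.095.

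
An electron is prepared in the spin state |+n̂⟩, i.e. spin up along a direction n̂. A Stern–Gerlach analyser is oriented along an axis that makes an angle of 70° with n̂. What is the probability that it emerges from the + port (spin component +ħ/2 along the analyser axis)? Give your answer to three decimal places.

For spin-½, the probability of finding spin-up along an axis at angle θ to the initial spin direction is cos²(θ/2); spin-down is sin²(θ/2).
θ = 70°, so P = cos²(35°) ≈ 0.671.

0.671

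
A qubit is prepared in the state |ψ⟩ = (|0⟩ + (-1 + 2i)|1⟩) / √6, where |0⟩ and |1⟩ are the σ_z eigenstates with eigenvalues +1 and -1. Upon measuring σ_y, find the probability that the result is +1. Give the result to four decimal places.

0.8333

|+y⟩ = (|0⟩ + i|1⟩)/√2, so ⟨+y|ψ⟩ = (3 + i) / (√2·√6).
P = |3 + i|² / 12 = 10/12.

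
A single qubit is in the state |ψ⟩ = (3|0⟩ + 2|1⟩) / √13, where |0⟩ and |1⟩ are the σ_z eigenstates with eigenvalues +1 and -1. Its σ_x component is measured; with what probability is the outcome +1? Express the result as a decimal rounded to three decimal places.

0.962

|+x⟩ = (|0⟩ + |1⟩)/√2, so ⟨+x|ψ⟩ = (5) / (√2·√13).
P = |5|² / 26 = 25/26.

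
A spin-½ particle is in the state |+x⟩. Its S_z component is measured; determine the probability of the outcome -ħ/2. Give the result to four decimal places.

0.5000

In the S_z basis, |+x⟩ = (|+z⟩ + |-z⟩)/√2 and |-z⟩ = |-z⟩.
|⟨-z|+x⟩|² = 1/2.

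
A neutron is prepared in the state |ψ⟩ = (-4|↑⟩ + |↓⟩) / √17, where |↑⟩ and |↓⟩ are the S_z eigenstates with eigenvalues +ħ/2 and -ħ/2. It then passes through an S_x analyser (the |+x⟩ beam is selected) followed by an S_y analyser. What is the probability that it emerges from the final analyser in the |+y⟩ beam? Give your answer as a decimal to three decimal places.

0.132

First analyser (S_x): P(|+x⟩) = |⟨+x|ψ⟩|² = 9/34.
After stage 1 the state is |+x⟩; P(|+y⟩) = |⟨+y|+x⟩|² = 1/2.
Joint probability = 9/34 × 1/2 = 0.132.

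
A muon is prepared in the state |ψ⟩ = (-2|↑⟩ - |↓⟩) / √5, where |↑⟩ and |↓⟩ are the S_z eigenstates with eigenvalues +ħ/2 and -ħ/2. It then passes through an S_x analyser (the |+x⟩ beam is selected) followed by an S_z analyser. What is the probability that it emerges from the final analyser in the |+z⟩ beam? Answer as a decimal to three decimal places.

First analyser (S_x): P(|+x⟩) = |⟨+x|ψ⟩|² = 9/10.
After stage 1 the state is |+x⟩; P(|+z⟩) = |⟨+z|+x⟩|² = 1/2.
Joint probability = 9/10 × 1/2 = 0.450.

0.450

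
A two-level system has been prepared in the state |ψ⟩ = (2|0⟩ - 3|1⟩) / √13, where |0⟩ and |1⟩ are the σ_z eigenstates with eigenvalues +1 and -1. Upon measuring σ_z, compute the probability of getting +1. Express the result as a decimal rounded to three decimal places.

0.308

The +1 outcome corresponds to |0⟩. Its amplitude in |ψ⟩ is 2/√13.
P = |2|² / 13 = 4/13.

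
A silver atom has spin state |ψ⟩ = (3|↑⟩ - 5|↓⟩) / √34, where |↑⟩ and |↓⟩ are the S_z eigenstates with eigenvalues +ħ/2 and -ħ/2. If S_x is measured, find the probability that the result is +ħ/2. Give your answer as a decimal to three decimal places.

|+x⟩ = (|↑⟩ + |↓⟩)/√2, so ⟨+x|ψ⟩ = (-2) / (√2·√34).
P = |-2|² / 68 = 4/68.

0.059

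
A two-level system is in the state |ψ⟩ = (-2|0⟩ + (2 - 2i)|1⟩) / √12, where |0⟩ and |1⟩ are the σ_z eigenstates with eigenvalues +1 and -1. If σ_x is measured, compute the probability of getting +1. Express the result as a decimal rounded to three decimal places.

|+x⟩ = (|0⟩ + |1⟩)/√2, so ⟨+x|ψ⟩ = (-2i) / (√2·√12).
P = |-2i|² / 24 = 4/24.

0.167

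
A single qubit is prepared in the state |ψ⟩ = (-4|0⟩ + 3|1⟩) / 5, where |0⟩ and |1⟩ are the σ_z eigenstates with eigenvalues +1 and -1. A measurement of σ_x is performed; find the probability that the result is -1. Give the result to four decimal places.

|-x⟩ = (|0⟩ - |1⟩)/√2, so ⟨-x|ψ⟩ = (-7) / (√2·5).
P = |-7|² / 50 = 49/50.

0.9800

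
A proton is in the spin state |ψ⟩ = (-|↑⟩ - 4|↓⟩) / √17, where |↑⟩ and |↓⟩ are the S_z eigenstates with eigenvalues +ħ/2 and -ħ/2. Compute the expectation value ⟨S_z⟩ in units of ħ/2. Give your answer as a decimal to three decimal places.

⟨σ_z⟩ = |a|² - |b|² divided by |a|²+|b|², with a, b the |↑⟩, |↓⟩ amplitudes.
= (1 - 16)/17 = -15/17.
⟨S_z⟩ = (ħ/2)·⟨σ_z⟩.

-0.882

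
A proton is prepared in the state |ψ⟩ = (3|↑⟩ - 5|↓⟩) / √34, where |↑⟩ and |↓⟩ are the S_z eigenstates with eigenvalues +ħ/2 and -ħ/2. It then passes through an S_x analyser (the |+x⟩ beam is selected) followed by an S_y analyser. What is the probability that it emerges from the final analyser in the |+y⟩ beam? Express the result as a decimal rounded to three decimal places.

First analyser (S_x): P(|+x⟩) = |⟨+x|ψ⟩|² = 4/68.
After stage 1 the state is |+x⟩; P(|+y⟩) = |⟨+y|+x⟩|² = 1/2.
Joint probability = 4/68 × 1/2 = 0.029.

0.029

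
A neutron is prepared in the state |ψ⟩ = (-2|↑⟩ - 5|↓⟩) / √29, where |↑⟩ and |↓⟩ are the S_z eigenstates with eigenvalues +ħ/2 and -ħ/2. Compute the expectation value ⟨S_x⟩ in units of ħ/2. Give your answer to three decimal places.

⟨σ_x⟩ = 2 Re(a* b)/(|a|²+|b|²) with a = -2, b = -5.
a* b = 10, so ⟨σ_x⟩ = 20/29.
⟨S_x⟩ = (ħ/2)·⟨σ_x⟩.

0.690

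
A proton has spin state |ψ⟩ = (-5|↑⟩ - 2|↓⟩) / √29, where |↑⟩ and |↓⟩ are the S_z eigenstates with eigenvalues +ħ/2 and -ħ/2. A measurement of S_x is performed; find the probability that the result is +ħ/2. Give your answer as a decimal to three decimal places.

|+x⟩ = (|↑⟩ + |↓⟩)/√2, so ⟨+x|ψ⟩ = (-7) / (√2·√29).
P = |-7|² / 58 = 49/58.

0.845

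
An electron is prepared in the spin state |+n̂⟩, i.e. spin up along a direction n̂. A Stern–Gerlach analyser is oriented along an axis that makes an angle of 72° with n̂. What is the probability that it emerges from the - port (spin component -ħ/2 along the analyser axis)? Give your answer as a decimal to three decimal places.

For spin-½, the probability of finding spin-up along an axis at angle θ to the initial spin direction is cos²(θ/2); spin-down is sin²(θ/2).
θ = 72°, so P = sin²(36°) ≈ 0.345.

0.345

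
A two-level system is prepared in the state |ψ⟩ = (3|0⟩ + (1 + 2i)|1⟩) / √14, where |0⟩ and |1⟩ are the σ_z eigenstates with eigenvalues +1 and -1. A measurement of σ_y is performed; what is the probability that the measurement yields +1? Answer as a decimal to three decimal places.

|+y⟩ = (|0⟩ + i|1⟩)/√2, so ⟨+y|ψ⟩ = (5 - i) / (√2·√14).
P = |5 - i|² / 28 = 26/28.

0.929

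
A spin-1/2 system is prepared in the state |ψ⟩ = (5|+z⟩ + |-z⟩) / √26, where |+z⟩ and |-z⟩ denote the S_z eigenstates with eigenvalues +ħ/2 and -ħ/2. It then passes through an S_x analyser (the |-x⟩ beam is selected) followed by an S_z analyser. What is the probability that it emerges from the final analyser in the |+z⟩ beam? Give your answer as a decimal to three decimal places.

First analyser (S_x): P(|-x⟩) = |⟨-x|ψ⟩|² = 16/52.
After stage 1 the state is |-x⟩; P(|+z⟩) = |⟨+z|-x⟩|² = 1/2.
Joint probability = 16/52 × 1/2 = 0.154.

0.154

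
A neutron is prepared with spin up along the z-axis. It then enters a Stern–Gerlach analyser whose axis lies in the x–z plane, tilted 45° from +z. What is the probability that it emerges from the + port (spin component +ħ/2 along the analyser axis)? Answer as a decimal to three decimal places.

For spin-½, the probability of finding spin-up along an axis at angle θ to the initial spin direction is cos²(θ/2); spin-down is sin²(θ/2).
θ = 45°, so P = cos²(22.5°) ≈ 0.854.

0.854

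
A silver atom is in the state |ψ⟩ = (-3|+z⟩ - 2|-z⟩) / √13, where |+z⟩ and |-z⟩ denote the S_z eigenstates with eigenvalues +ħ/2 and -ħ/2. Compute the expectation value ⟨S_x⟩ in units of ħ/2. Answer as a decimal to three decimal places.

0.923

⟨σ_x⟩ = 2 Re(a* b)/(|a|²+|b|²) with a = -3, b = -2.
a* b = 6, so ⟨σ_x⟩ = 12/13.
⟨S_x⟩ = (ħ/2)·⟨σ_x⟩.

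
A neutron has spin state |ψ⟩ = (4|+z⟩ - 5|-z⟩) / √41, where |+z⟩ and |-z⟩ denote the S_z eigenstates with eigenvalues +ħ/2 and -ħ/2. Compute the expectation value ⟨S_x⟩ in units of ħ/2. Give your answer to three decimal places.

-0.976

⟨σ_x⟩ = 2 Re(a* b)/(|a|²+|b|²) with a = 4, b = -5.
a* b = -20, so ⟨σ_x⟩ = -40/41.
⟨S_x⟩ = (ħ/2)·⟨σ_x⟩.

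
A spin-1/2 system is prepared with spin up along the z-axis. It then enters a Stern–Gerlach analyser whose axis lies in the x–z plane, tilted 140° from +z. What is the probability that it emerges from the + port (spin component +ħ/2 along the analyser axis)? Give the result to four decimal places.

0.1170

For spin-½, the probability of finding spin-up along an axis at angle θ to the initial spin direction is cos²(θ/2); spin-down is sin²(θ/2).
θ = 140°, so P = cos²(70°) ≈ 0.1170.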